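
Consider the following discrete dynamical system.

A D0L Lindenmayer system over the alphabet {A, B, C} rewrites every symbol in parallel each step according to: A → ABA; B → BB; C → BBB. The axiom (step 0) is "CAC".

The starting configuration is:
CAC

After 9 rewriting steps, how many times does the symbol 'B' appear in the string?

step 0: CAC
step 1: BBBABABBB
step 2: BBBBBBABABBABABBBBBB
step 3: BBBBBBBBBBBBABABBABABBBBABABBABABBBBBBBBBBBB
step 4: BBBBBBBBBBBBBBBBBBBBBBBBABABBABABBBBABABBABABBBBBBBBABABBABABBBBABABBABABBBBBBBBBBBBBBBBBBBBBBBB
step 5: BBBBBBBBBBBBBBBBBBBBBBBBBBBBBBBBBBBBBBBBBBBBBBBBABABBABABB…BBABABBABABBBBBBBBBBBBBBBBBBBBBBBBBBBBBBBBBBBBBBBBBBBBBBBB  (len 208)
step 6: BBBBBBBBBBBBBBBBBBBBBBBBBBBBBBBBBBBBBBBBBBBBBBBBBBBBBBBBBB…BBBBBBBBBBBBBBBBBBBBBBBBBBBBBBBBBBBBBBBBBBBBBBBBBBBBBBBBBB  (len 448)
step 7: BBBBBBBBBBBBBBBBBBBBBBBBBBBBBBBBBBBBBBBBBBBBBBBBBBBBBBBBBB…BBBBBBBBBBBBBBBBBBBBBBBBBBBBBBBBBBBBBBBBBBBBBBBBBBBBBBBBBB  (len 960)
step 8: BBBBBBBBBBBBBBBBBBBBBBBBBBBBBBBBBBBBBBBBBBBBBBBBBBBBBBBBBB…BBBBBBBBBBBBBBBBBBBBBBBBBBBBBBBBBBBBBBBBBBBBBBBBBBBBBBBBBB  (len 2048)
step 9: BBBBBBBBBBBBBBBBBBBBBBBBBBBBBBBBBBBBBBBBBBBBBBBBBBBBBBBBBB…BBBBBBBBBBBBBBBBBBBBBBBBBBBBBBBBBBBBBBBBBBBBBBBBBBBBBBBBBB  (len 4352)

3840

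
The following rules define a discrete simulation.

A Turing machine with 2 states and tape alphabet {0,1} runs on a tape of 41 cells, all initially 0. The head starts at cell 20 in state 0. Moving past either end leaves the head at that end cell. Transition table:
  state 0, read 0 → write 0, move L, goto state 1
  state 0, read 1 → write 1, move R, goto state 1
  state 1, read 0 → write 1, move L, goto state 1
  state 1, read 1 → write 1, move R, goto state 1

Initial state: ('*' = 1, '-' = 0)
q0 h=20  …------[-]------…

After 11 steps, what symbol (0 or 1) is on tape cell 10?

k=0  q0 h=20  …------[-]------…
k=1  q1 h=19  …------[-]------…
k=2  q1 h=18  …------[-]*-----…
k=3  q1 h=17  …------[-]**----…
k=4  q1 h=16  …------[-]***---…
k=5  q1 h=15  …------[-]****--…
k=6  q1 h=14  …------[-]*****-…
k=7  q1 h=13  …------[-]******…
k=8  q1 h=12  …------[-]******…
k=9  q1 h=11  …------[-]******…
k=10  q1 h=10  …------[-]******…
k=11  q1 h= 9  …------[-]******…

1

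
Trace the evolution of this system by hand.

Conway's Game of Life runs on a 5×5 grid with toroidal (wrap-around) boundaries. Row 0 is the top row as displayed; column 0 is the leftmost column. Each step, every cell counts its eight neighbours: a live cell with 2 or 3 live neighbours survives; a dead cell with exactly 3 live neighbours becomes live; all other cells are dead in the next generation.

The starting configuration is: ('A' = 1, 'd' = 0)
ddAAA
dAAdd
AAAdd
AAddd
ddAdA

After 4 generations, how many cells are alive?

gen 0: ddAAA
dAAdd
AAAdd
AAddd
ddAdA
gen 1: AdddA
ddddA
ddddd
dddAA
ddAdA
gen 2: AdddA
AdddA
dddAA
dddAA
ddddd
gen 3: AdddA
ddddd
ddddd
dddAA
AddAd
gen 4: AdddA
ddddd
ddddd
dddAA
AddAd

6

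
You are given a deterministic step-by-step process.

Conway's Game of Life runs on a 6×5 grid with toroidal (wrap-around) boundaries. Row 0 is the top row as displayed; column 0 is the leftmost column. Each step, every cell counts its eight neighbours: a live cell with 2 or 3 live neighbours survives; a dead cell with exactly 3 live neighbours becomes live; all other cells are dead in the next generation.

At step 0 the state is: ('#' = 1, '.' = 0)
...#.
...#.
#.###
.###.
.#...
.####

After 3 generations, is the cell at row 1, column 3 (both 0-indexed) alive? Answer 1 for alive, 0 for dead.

0) ...#.
...#.
#.###
.###.
.#...
.####
1) .....
.....
#....
.....
....#
##.##
2) #...#
.....
.....
.....
...##
#..##
3) #..#.
.....
.....
.....
#..#.
.....

0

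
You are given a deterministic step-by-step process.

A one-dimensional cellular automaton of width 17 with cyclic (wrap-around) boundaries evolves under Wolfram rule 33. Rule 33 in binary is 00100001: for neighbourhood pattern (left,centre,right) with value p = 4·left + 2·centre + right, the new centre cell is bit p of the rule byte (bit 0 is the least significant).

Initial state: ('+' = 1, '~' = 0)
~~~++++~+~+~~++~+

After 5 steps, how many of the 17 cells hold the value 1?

4

gen 0: ~~~++++~+~+~~++~+
gen 1: ~+~~~~~+~+~~~~~+~
gen 2: ~~~+++~~+~~+++~~~
gen 3: ++~~~~~~~~~~~~~++
gen 4: ~~~+++++++++++~~~
gen 5: ++~~~~~~~~~~~~~++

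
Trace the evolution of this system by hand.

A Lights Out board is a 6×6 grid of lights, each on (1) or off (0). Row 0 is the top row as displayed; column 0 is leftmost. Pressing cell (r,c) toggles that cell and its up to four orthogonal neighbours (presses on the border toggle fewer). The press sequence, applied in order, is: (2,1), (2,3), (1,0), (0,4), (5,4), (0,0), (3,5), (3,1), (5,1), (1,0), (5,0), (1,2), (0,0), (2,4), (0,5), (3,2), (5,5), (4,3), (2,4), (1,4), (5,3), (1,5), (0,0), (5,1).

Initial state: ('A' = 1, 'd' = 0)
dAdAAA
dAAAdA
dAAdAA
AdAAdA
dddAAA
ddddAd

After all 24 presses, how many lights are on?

23

gen 0: dAdAAA
dAAAdA
dAAdAA
AdAAdA
dddAAA
ddddAd
gen 1: dAdAAA
ddAAdA
AdddAA
AAAAdA
dddAAA
ddddAd
gen 2: dAdAAA
ddAddA
AdAAdA
AAAddA
dddAAA
ddddAd
gen 3: AAdAAA
AAAddA
ddAAdA
AAAddA
dddAAA
ddddAd
gen 4: AAdddd
AAAdAA
ddAAdA
AAAddA
dddAAA
ddddAd
gen 5: AAdddd
AAAdAA
ddAAdA
AAAddA
dddAdA
dddAdA
gen 6: dddddd
dAAdAA
ddAAdA
AAAddA
dddAdA
dddAdA
gen 7: dddddd
dAAdAA
ddAAdd
AAAdAd
dddAdd
dddAdA
gen 8: dddddd
dAAdAA
dAAAdd
ddddAd
dAdAdd
dddAdA
gen 9: dddddd
dAAdAA
dAAAdd
ddddAd
dddAdd
AAAAdA
gen 10: Addddd
AdAdAA
AAAAdd
ddddAd
dddAdd
AAAAdA
gen 11: Addddd
AdAdAA
AAAAdd
ddddAd
AddAdd
ddAAdA
gen 12: AdAddd
AAdAAA
AAdAdd
ddddAd
AddAdd
ddAAdA
gen 13: dAAddd
dAdAAA
AAdAdd
ddddAd
AddAdd
ddAAdA
gen 14: dAAddd
dAdAdA
AAddAA
dddddd
AddAdd
ddAAdA
gen 15: dAAdAA
dAdAdd
AAddAA
dddddd
AddAdd
ddAAdA
gen 16: dAAdAA
dAdAdd
AAAdAA
dAAAdd
AdAAdd
ddAAdA
gen 17: dAAdAA
dAdAdd
AAAdAA
dAAAdd
AdAAdA
ddAAAd
gen 18: dAAdAA
dAdAdd
AAAdAA
dAAddd
AdddAA
ddAdAd
gen 19: dAAdAA
dAdAAd
AAAAdd
dAAdAd
AdddAA
ddAdAd
gen 20: dAAddA
dAdddA
AAAAAd
dAAdAd
AdddAA
ddAdAd
gen 21: dAAddA
dAdddA
AAAAAd
dAAdAd
AddAAA
dddAdd
gen 22: dAAddd
dAddAd
AAAAAA
dAAdAd
AddAAA
dddAdd
gen 23: AdAddd
AAddAd
AAAAAA
dAAdAd
AddAAA
dddAdd
gen 24: AdAddd
AAddAd
AAAAAA
dAAdAd
AAdAAA
AAAAdd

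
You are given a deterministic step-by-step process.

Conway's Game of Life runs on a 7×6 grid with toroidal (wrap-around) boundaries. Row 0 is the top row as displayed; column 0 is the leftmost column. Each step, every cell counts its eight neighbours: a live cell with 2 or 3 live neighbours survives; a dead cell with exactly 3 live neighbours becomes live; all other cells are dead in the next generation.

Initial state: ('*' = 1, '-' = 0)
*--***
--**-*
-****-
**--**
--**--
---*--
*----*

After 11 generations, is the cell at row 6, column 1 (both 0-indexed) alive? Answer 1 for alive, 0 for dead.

0

step 0: *--***
--**-*
-****-
**--**
--**--
---*--
*----*
step 1: -***--
------
------
*----*
****-*
--***-
*--*--
step 2: -***--
--*---
------
--*-**
------
------
------
step 3: -***--
-***--
---*--
------
------
------
--*---
step 4: ------
-*--*-
---*--
------
------
------
-***--
step 5: -*-*--
------
------
------
------
--*---
--*---
step 6: --*---
------
------
------
------
------
-***--
step 7: -***--
------
------
------
------
--*---
-***--
step 8: -*-*--
--*---
------
------
------
-***--
------
step 9: --*---
--*---
------
------
--*---
--*---
-*-*--
step 10: -***--
------
------
------
------
-***--
-*-*--
step 11: -*-*--
--*---
------
------
--*---
-*-*--
*---*-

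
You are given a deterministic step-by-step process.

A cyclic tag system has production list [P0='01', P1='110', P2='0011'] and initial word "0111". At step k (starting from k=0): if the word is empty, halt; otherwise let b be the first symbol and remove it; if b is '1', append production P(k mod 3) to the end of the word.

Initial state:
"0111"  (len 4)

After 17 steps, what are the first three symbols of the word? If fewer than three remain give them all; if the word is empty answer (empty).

011

t=0: "0111"  (len 4)
t=1: "111"  (len 3)
t=2: "11110"  (len 5)
t=3: "11100011"  (len 8)
t=4: "110001101"  (len 9)
t=5: "10001101110"  (len 11)
t=6: "00011011100011"  (len 14)
t=7: "0011011100011"  (len 13)
t=8: "011011100011"  (len 12)
t=9: "11011100011"  (len 11)
t=10: "101110001101"  (len 12)
t=11: "01110001101110"  (len 14)
t=12: "1110001101110"  (len 13)
t=13: "11000110111001"  (len 14)
t=14: "1000110111001110"  (len 16)
t=15: "0001101110011100011"  (len 19)
t=16: "001101110011100011"  (len 18)
t=17: "01101110011100011"  (len 17)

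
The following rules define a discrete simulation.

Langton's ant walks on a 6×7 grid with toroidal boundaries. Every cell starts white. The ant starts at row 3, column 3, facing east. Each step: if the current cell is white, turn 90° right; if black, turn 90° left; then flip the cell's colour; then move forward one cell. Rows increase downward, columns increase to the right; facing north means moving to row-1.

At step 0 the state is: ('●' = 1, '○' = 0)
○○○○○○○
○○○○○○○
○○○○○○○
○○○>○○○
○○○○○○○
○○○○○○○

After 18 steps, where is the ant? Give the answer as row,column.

k=0  ○○○○○○○
○○○○○○○
○○○○○○○
○○○>○○○
○○○○○○○
○○○○○○○
k=1  ○○○○○○○
○○○○○○○
○○○○○○○
○○○●○○○
○○○v○○○
○○○○○○○
k=2  ○○○○○○○
○○○○○○○
○○○○○○○
○○○●○○○
○○<●○○○
○○○○○○○
k=3  ○○○○○○○
○○○○○○○
○○○○○○○
○○^●○○○
○○●●○○○
○○○○○○○
k=4  ○○○○○○○
○○○○○○○
○○○○○○○
○○●>○○○
○○●●○○○
○○○○○○○
k=5  ○○○○○○○
○○○○○○○
○○○^○○○
○○●○○○○
○○●●○○○
○○○○○○○
k=6  ○○○○○○○
○○○○○○○
○○○●>○○
○○●○○○○
○○●●○○○
○○○○○○○
k=7  ○○○○○○○
○○○○○○○
○○○●●○○
○○●○v○○
○○●●○○○
○○○○○○○
k=8  ○○○○○○○
○○○○○○○
○○○●●○○
○○●<●○○
○○●●○○○
○○○○○○○
k=9  ○○○○○○○
○○○○○○○
○○○^●○○
○○●●●○○
○○●●○○○
○○○○○○○
k=10  ○○○○○○○
○○○○○○○
○○<○●○○
○○●●●○○
○○●●○○○
○○○○○○○
k=11  ○○○○○○○
○○^○○○○
○○●○●○○
○○●●●○○
○○●●○○○
○○○○○○○
k=12  ○○○○○○○
○○●>○○○
○○●○●○○
○○●●●○○
○○●●○○○
○○○○○○○
k=13  ○○○○○○○
○○●●○○○
○○●v●○○
○○●●●○○
○○●●○○○
○○○○○○○
k=14  ○○○○○○○
○○●●○○○
○○<●●○○
○○●●●○○
○○●●○○○
○○○○○○○
k=15  ○○○○○○○
○○●●○○○
○○○●●○○
○○v●●○○
○○●●○○○
○○○○○○○
k=16  ○○○○○○○
○○●●○○○
○○○●●○○
○○○>●○○
○○●●○○○
○○○○○○○
k=17  ○○○○○○○
○○●●○○○
○○○^●○○
○○○○●○○
○○●●○○○
○○○○○○○
k=18  ○○○○○○○
○○●●○○○
○○<○●○○
○○○○●○○
○○●●○○○
○○○○○○○

2,2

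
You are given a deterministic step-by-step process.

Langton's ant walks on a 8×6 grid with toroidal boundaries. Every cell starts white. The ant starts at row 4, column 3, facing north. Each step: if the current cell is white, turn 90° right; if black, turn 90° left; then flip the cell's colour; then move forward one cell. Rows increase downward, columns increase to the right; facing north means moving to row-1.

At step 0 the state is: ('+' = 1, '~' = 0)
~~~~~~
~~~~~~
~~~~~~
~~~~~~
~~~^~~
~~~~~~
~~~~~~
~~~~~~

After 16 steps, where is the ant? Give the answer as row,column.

4,3

k=0  ~~~~~~
~~~~~~
~~~~~~
~~~~~~
~~~^~~
~~~~~~
~~~~~~
~~~~~~
k=1  ~~~~~~
~~~~~~
~~~~~~
~~~~~~
~~~+>~
~~~~~~
~~~~~~
~~~~~~
k=2  ~~~~~~
~~~~~~
~~~~~~
~~~~~~
~~~++~
~~~~v~
~~~~~~
~~~~~~
k=3  ~~~~~~
~~~~~~
~~~~~~
~~~~~~
~~~++~
~~~<+~
~~~~~~
~~~~~~
k=4  ~~~~~~
~~~~~~
~~~~~~
~~~~~~
~~~^+~
~~~++~
~~~~~~
~~~~~~
k=5  ~~~~~~
~~~~~~
~~~~~~
~~~~~~
~~<~+~
~~~++~
~~~~~~
~~~~~~
k=6  ~~~~~~
~~~~~~
~~~~~~
~~^~~~
~~+~+~
~~~++~
~~~~~~
~~~~~~
k=7  ~~~~~~
~~~~~~
~~~~~~
~~+>~~
~~+~+~
~~~++~
~~~~~~
~~~~~~
k=8  ~~~~~~
~~~~~~
~~~~~~
~~++~~
~~+v+~
~~~++~
~~~~~~
~~~~~~
k=9  ~~~~~~
~~~~~~
~~~~~~
~~++~~
~~<++~
~~~++~
~~~~~~
~~~~~~
k=10  ~~~~~~
~~~~~~
~~~~~~
~~++~~
~~~++~
~~v++~
~~~~~~
~~~~~~
k=11  ~~~~~~
~~~~~~
~~~~~~
~~++~~
~~~++~
~<+++~
~~~~~~
~~~~~~
k=12  ~~~~~~
~~~~~~
~~~~~~
~~++~~
~^~++~
~++++~
~~~~~~
~~~~~~
k=13  ~~~~~~
~~~~~~
~~~~~~
~~++~~
~+>++~
~++++~
~~~~~~
~~~~~~
k=14  ~~~~~~
~~~~~~
~~~~~~
~~++~~
~++++~
~+v++~
~~~~~~
~~~~~~
k=15  ~~~~~~
~~~~~~
~~~~~~
~~++~~
~++++~
~+~>+~
~~~~~~
~~~~~~
k=16  ~~~~~~
~~~~~~
~~~~~~
~~++~~
~++^+~
~+~~+~
~~~~~~
~~~~~~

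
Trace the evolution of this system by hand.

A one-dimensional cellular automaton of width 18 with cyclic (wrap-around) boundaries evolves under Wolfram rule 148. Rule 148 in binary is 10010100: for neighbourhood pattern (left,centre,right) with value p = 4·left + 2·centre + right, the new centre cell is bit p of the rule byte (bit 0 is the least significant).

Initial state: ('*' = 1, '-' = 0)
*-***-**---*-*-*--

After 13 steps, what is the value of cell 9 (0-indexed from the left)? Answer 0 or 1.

0

gen 0: *-***-**---*-*-*--
gen 1: *--*----*--*-*-**-
gen 2: **-**---**-*-*----
gen 3: -----*-----*-**---
gen 4: -----**----*---*--
gen 5: -------*---**--**-
gen 6: -------**----*---*
gen 7: *--------*---**--*
gen 8: -*-------**----*--
gen 9: -**--------*---**-
gen 10: ---*-------**----*
gen 11: *--**--------*---*
gen 12: -*---*-------**---
gen 13: -**--**--------*--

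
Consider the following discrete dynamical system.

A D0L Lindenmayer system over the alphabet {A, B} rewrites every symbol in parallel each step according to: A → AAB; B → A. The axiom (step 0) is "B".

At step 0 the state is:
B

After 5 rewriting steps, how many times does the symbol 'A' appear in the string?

29

t=0: B
t=1: A
t=2: AAB
t=3: AABAABA
t=4: AABAABAAABAABAAAB
t=5: AABAABAAABAABAAABAABAABAAABAABAAABAABAABA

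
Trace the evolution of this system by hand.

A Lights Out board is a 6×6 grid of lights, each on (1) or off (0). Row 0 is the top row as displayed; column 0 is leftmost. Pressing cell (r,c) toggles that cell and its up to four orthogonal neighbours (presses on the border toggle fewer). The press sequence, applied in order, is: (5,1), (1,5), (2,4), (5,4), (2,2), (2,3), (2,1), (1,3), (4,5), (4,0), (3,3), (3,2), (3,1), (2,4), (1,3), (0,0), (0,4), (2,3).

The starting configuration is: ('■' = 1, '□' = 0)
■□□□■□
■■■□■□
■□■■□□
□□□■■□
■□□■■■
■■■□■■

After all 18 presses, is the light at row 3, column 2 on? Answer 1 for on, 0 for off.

0

k=0  ■□□□■□
■■■□■□
■□■■□□
□□□■■□
■□□■■■
■■■□■■
k=1  ■□□□■□
■■■□■□
■□■■□□
□□□■■□
■■□■■■
□□□□■■
k=2  ■□□□■■
■■■□□■
■□■■□■
□□□■■□
■■□■■■
□□□□■■
k=3  ■□□□■■
■■■□■■
■□■□■□
□□□■□□
■■□■■■
□□□□■■
k=4  ■□□□■■
■■■□■■
■□■□■□
□□□■□□
■■□■□■
□□□■□□
k=5  ■□□□■■
■■□□■■
■■□■■□
□□■■□□
■■□■□■
□□□■□□
k=6  ■□□□■■
■■□■■■
■■■□□□
□□■□□□
■■□■□■
□□□■□□
k=7  ■□□□■■
■□□■■■
□□□□□□
□■■□□□
■■□■□■
□□□■□□
k=8  ■□□■■■
■□■□□■
□□□■□□
□■■□□□
■■□■□■
□□□■□□
k=9  ■□□■■■
■□■□□■
□□□■□□
□■■□□■
■■□■■□
□□□■□■
k=10  ■□□■■■
■□■□□■
□□□■□□
■■■□□■
□□□■■□
■□□■□■
k=11  ■□□■■■
■□■□□■
□□□□□□
■■□■■■
□□□□■□
■□□■□■
k=12  ■□□■■■
■□■□□■
□□■□□□
■□■□■■
□□■□■□
■□□■□■
k=13  ■□□■■■
■□■□□■
□■■□□□
□■□□■■
□■■□■□
■□□■□■
k=14  ■□□■■■
■□■□■■
□■■■■■
□■□□□■
□■■□■□
■□□■□■
k=15  ■□□□■■
■□□■□■
□■■□■■
□■□□□■
□■■□■□
■□□■□■
k=16  □■□□■■
□□□■□■
□■■□■■
□■□□□■
□■■□■□
■□□■□■
k=17  □■□■□□
□□□■■■
□■■□■■
□■□□□■
□■■□■□
■□□■□■
k=18  □■□■□□
□□□□■■
□■□■□■
□■□■□■
□■■□■□
■□□■□■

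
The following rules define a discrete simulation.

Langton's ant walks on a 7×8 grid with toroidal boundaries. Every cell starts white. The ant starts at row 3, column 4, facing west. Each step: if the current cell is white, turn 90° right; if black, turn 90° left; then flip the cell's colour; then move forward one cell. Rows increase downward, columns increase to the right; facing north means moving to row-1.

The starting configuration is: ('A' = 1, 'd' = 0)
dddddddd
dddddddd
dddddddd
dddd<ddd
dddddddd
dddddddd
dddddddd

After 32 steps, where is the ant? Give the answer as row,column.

5,6

[0] dddddddd
dddddddd
dddddddd
dddd<ddd
dddddddd
dddddddd
dddddddd
[1] dddddddd
dddddddd
dddd^ddd
ddddAddd
dddddddd
dddddddd
dddddddd
[2] dddddddd
dddddddd
ddddA>dd
ddddAddd
dddddddd
dddddddd
dddddddd
[3] dddddddd
dddddddd
ddddAAdd
ddddAvdd
dddddddd
dddddddd
dddddddd
[4] dddddddd
dddddddd
ddddAAdd
dddd<Add
dddddddd
dddddddd
dddddddd
[5] dddddddd
dddddddd
ddddAAdd
dddddAdd
ddddvddd
dddddddd
dddddddd
[6] dddddddd
dddddddd
ddddAAdd
dddddAdd
ddd<Addd
dddddddd
dddddddd
[7] dddddddd
dddddddd
ddddAAdd
ddd^dAdd
dddAAddd
dddddddd
dddddddd
[8] dddddddd
dddddddd
ddddAAdd
dddA>Add
dddAAddd
dddddddd
dddddddd
[9] dddddddd
dddddddd
ddddAAdd
dddAAAdd
dddAvddd
dddddddd
dddddddd
[10] dddddddd
dddddddd
ddddAAdd
dddAAAdd
dddAd>dd
dddddddd
dddddddd
[11] dddddddd
dddddddd
ddddAAdd
dddAAAdd
dddAdAdd
dddddvdd
dddddddd
[12] dddddddd
dddddddd
ddddAAdd
dddAAAdd
dddAdAdd
dddd<Add
dddddddd
[13] dddddddd
dddddddd
ddddAAdd
dddAAAdd
dddA^Add
ddddAAdd
dddddddd
[14] dddddddd
dddddddd
ddddAAdd
dddAAAdd
dddAA>dd
ddddAAdd
dddddddd
[15] dddddddd
dddddddd
ddddAAdd
dddAA^dd
dddAAddd
ddddAAdd
dddddddd
[16] dddddddd
dddddddd
ddddAAdd
dddA<ddd
dddAAddd
ddddAAdd
dddddddd
[17] dddddddd
dddddddd
ddddAAdd
dddAdddd
dddAvddd
ddddAAdd
dddddddd
[18] dddddddd
dddddddd
ddddAAdd
dddAdddd
dddAd>dd
ddddAAdd
dddddddd
[19] dddddddd
dddddddd
ddddAAdd
dddAdddd
dddAdAdd
ddddAvdd
dddddddd
[20] dddddddd
dddddddd
ddddAAdd
dddAdddd
dddAdAdd
ddddAd>d
dddddddd
[21] dddddddd
dddddddd
ddddAAdd
dddAdddd
dddAdAdd
ddddAdAd
ddddddvd
[22] dddddddd
dddddddd
ddddAAdd
dddAdddd
dddAdAdd
ddddAdAd
ddddd<Ad
[23] dddddddd
dddddddd
ddddAAdd
dddAdddd
dddAdAdd
ddddA^Ad
dddddAAd
[24] dddddddd
dddddddd
ddddAAdd
dddAdddd
dddAdAdd
ddddAA>d
dddddAAd
[25] dddddddd
dddddddd
ddddAAdd
dddAdddd
dddAdA^d
ddddAAdd
dddddAAd
[26] dddddddd
dddddddd
ddddAAdd
dddAdddd
dddAdAA>
ddddAAdd
dddddAAd
[27] dddddddd
dddddddd
ddddAAdd
dddAdddd
dddAdAAA
ddddAAdv
dddddAAd
[28] dddddddd
dddddddd
ddddAAdd
dddAdddd
dddAdAAA
ddddAA<A
dddddAAd
[29] dddddddd
dddddddd
ddddAAdd
dddAdddd
dddAdA^A
ddddAAAA
dddddAAd
[30] dddddddd
dddddddd
ddddAAdd
dddAdddd
dddAd<dA
ddddAAAA
dddddAAd
[31] dddddddd
dddddddd
ddddAAdd
dddAdddd
dddAdddA
ddddAvAA
dddddAAd
[32] dddddddd
dddddddd
ddddAAdd
dddAdddd
dddAdddA
ddddAd>A
dddddAAd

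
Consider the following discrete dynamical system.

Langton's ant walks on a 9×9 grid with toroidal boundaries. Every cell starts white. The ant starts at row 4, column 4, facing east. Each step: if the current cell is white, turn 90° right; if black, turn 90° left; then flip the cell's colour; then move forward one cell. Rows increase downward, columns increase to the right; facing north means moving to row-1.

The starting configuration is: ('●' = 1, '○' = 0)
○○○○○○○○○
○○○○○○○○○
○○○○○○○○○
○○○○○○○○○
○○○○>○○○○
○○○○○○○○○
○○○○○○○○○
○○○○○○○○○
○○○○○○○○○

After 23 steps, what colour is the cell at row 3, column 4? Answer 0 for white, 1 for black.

0

step 0: ○○○○○○○○○
○○○○○○○○○
○○○○○○○○○
○○○○○○○○○
○○○○>○○○○
○○○○○○○○○
○○○○○○○○○
○○○○○○○○○
○○○○○○○○○
step 1: ○○○○○○○○○
○○○○○○○○○
○○○○○○○○○
○○○○○○○○○
○○○○●○○○○
○○○○v○○○○
○○○○○○○○○
○○○○○○○○○
○○○○○○○○○
step 2: ○○○○○○○○○
○○○○○○○○○
○○○○○○○○○
○○○○○○○○○
○○○○●○○○○
○○○<●○○○○
○○○○○○○○○
○○○○○○○○○
○○○○○○○○○
step 3: ○○○○○○○○○
○○○○○○○○○
○○○○○○○○○
○○○○○○○○○
○○○^●○○○○
○○○●●○○○○
○○○○○○○○○
○○○○○○○○○
○○○○○○○○○
step 4: ○○○○○○○○○
○○○○○○○○○
○○○○○○○○○
○○○○○○○○○
○○○●>○○○○
○○○●●○○○○
○○○○○○○○○
○○○○○○○○○
○○○○○○○○○
step 5: ○○○○○○○○○
○○○○○○○○○
○○○○○○○○○
○○○○^○○○○
○○○●○○○○○
○○○●●○○○○
○○○○○○○○○
○○○○○○○○○
○○○○○○○○○
step 6: ○○○○○○○○○
○○○○○○○○○
○○○○○○○○○
○○○○●>○○○
○○○●○○○○○
○○○●●○○○○
○○○○○○○○○
○○○○○○○○○
○○○○○○○○○
step 7: ○○○○○○○○○
○○○○○○○○○
○○○○○○○○○
○○○○●●○○○
○○○●○v○○○
○○○●●○○○○
○○○○○○○○○
○○○○○○○○○
○○○○○○○○○
step 8: ○○○○○○○○○
○○○○○○○○○
○○○○○○○○○
○○○○●●○○○
○○○●<●○○○
○○○●●○○○○
○○○○○○○○○
○○○○○○○○○
○○○○○○○○○
step 9: ○○○○○○○○○
○○○○○○○○○
○○○○○○○○○
○○○○^●○○○
○○○●●●○○○
○○○●●○○○○
○○○○○○○○○
○○○○○○○○○
○○○○○○○○○
step 10: ○○○○○○○○○
○○○○○○○○○
○○○○○○○○○
○○○<○●○○○
○○○●●●○○○
○○○●●○○○○
○○○○○○○○○
○○○○○○○○○
○○○○○○○○○
step 11: ○○○○○○○○○
○○○○○○○○○
○○○^○○○○○
○○○●○●○○○
○○○●●●○○○
○○○●●○○○○
○○○○○○○○○
○○○○○○○○○
○○○○○○○○○
step 12: ○○○○○○○○○
○○○○○○○○○
○○○●>○○○○
○○○●○●○○○
○○○●●●○○○
○○○●●○○○○
○○○○○○○○○
○○○○○○○○○
○○○○○○○○○
step 13: ○○○○○○○○○
○○○○○○○○○
○○○●●○○○○
○○○●v●○○○
○○○●●●○○○
○○○●●○○○○
○○○○○○○○○
○○○○○○○○○
○○○○○○○○○
step 14: ○○○○○○○○○
○○○○○○○○○
○○○●●○○○○
○○○<●●○○○
○○○●●●○○○
○○○●●○○○○
○○○○○○○○○
○○○○○○○○○
○○○○○○○○○
step 15: ○○○○○○○○○
○○○○○○○○○
○○○●●○○○○
○○○○●●○○○
○○○v●●○○○
○○○●●○○○○
○○○○○○○○○
○○○○○○○○○
○○○○○○○○○
step 16: ○○○○○○○○○
○○○○○○○○○
○○○●●○○○○
○○○○●●○○○
○○○○>●○○○
○○○●●○○○○
○○○○○○○○○
○○○○○○○○○
○○○○○○○○○
step 17: ○○○○○○○○○
○○○○○○○○○
○○○●●○○○○
○○○○^●○○○
○○○○○●○○○
○○○●●○○○○
○○○○○○○○○
○○○○○○○○○
○○○○○○○○○
step 18: ○○○○○○○○○
○○○○○○○○○
○○○●●○○○○
○○○<○●○○○
○○○○○●○○○
○○○●●○○○○
○○○○○○○○○
○○○○○○○○○
○○○○○○○○○
step 19: ○○○○○○○○○
○○○○○○○○○
○○○^●○○○○
○○○●○●○○○
○○○○○●○○○
○○○●●○○○○
○○○○○○○○○
○○○○○○○○○
○○○○○○○○○
step 20: ○○○○○○○○○
○○○○○○○○○
○○<○●○○○○
○○○●○●○○○
○○○○○●○○○
○○○●●○○○○
○○○○○○○○○
○○○○○○○○○
○○○○○○○○○
step 21: ○○○○○○○○○
○○^○○○○○○
○○●○●○○○○
○○○●○●○○○
○○○○○●○○○
○○○●●○○○○
○○○○○○○○○
○○○○○○○○○
○○○○○○○○○
step 22: ○○○○○○○○○
○○●>○○○○○
○○●○●○○○○
○○○●○●○○○
○○○○○●○○○
○○○●●○○○○
○○○○○○○○○
○○○○○○○○○
○○○○○○○○○
step 23: ○○○○○○○○○
○○●●○○○○○
○○●v●○○○○
○○○●○●○○○
○○○○○●○○○
○○○●●○○○○
○○○○○○○○○
○○○○○○○○○
○○○○○○○○○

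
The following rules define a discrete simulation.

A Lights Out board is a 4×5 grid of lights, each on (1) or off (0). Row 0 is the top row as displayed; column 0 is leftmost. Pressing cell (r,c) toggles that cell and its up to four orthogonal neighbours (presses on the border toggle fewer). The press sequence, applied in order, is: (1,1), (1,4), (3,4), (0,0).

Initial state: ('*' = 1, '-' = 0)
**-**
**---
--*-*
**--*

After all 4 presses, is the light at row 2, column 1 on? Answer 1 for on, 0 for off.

1

step 0: **-**
**---
--*-*
**--*
step 1: *--**
--*--
-**-*
**--*
step 2: *--*-
--***
-**--
**--*
step 3: *--*-
--***
-**-*
**-*-
step 4: -*-*-
*-***
-**-*
**-*-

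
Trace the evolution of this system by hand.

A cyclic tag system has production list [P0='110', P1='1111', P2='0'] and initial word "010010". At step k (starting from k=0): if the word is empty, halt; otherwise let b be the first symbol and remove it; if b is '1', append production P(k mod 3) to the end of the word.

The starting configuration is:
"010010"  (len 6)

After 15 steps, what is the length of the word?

k=0  "010010"  (len 6)
k=1  "10010"  (len 5)
k=2  "00101111"  (len 8)
k=3  "0101111"  (len 7)
k=4  "101111"  (len 6)
k=5  "011111111"  (len 9)
k=6  "11111111"  (len 8)
k=7  "1111111110"  (len 10)
k=8  "1111111101111"  (len 13)
k=9  "1111111011110"  (len 13)
k=10  "111111011110110"  (len 15)
k=11  "111110111101101111"  (len 18)
k=12  "111101111011011110"  (len 18)
k=13  "11101111011011110110"  (len 20)
k=14  "11011110110111101101111"  (len 23)
k=15  "10111101101111011011110"  (len 23)

23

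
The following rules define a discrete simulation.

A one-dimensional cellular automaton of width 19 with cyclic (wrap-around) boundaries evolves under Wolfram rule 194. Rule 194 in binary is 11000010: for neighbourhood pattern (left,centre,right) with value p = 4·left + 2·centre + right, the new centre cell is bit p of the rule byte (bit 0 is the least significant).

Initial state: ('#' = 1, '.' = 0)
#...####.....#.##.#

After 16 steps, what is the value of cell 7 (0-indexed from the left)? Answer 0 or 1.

k=0  #...####.....#.##.#
k=1  #..#.###....#...#..
k=2  ..#...##...#...#..#
k=3  .#...#.#..#...#..#.
k=4  #...#....#...#..#..
k=5  ...#....#...#..#..#
k=6  ..#....#...#..#..#.
k=7  .#....#...#..#..#..
k=8  #....#...#..#..#...
k=9  ....#...#..#..#...#
k=10  ...#...#..#..#...#.
k=11  ..#...#..#..#...#..
k=12  .#...#..#..#...#...
k=13  #...#..#..#...#....
k=14  ...#..#..#...#....#
k=15  ..#..#..#...#....#.
k=16  .#..#..#...#....#..

1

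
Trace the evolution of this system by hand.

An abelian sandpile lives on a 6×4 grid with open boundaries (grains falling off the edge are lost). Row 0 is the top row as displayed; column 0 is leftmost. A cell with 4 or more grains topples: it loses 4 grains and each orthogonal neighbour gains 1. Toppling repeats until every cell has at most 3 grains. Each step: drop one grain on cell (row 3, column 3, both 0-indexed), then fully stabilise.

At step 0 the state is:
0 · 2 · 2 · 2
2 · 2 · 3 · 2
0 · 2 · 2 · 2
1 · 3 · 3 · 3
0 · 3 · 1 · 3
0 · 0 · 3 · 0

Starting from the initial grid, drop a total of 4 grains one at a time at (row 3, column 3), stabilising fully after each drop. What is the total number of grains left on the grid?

39

k=0  0 · 2 · 2 · 2
2 · 2 · 3 · 2
0 · 2 · 2 · 2
1 · 3 · 3 · 3
0 · 3 · 1 · 3
0 · 0 · 3 · 0
k=1  0 · 2 · 2 · 2
2 · 2 · 3 · 2
0 · 3 · 3 · 3
2 · 1 · 2 · 2
1 · 1 · 1 · 1
0 · 2 · 0 · 2
k=2  0 · 2 · 2 · 2
2 · 2 · 3 · 2
0 · 3 · 3 · 3
2 · 1 · 2 · 3
1 · 1 · 1 · 1
0 · 2 · 0 · 2
k=3  0 · 3 · 3 · 3
3 · 0 · 2 · 0
1 · 1 · 3 · 2
2 · 3 · 0 · 2
1 · 1 · 2 · 2
0 · 2 · 0 · 2
k=4  0 · 3 · 3 · 3
3 · 0 · 2 · 0
1 · 1 · 3 · 2
2 · 3 · 0 · 3
1 · 1 · 2 · 2
0 · 2 · 0 · 2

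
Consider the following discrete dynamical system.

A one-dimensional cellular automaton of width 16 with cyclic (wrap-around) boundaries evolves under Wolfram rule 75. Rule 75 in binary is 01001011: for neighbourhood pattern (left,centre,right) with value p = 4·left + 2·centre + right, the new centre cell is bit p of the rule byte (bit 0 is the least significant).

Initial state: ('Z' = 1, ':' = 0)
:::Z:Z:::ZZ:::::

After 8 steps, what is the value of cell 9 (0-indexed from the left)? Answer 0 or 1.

gen 0: :::Z:Z:::ZZ:::::
gen 1: ZZZ::::ZZZZ:ZZZZ
gen 2: ::Z:ZZZZ::Z:Z:::
gen 3: ZZ::Z::Z:Z::::ZZ
gen 4: :Z:Z::Z::::ZZZZ:
gen 5: Z::::Z::ZZZZ::Z:
gen 6: ::ZZZ::ZZ::Z:Z::
gen 7: ZZZ:Z:ZZZ:Z::::Z
gen 8: ::Z:::Z:Z:::ZZZZ

0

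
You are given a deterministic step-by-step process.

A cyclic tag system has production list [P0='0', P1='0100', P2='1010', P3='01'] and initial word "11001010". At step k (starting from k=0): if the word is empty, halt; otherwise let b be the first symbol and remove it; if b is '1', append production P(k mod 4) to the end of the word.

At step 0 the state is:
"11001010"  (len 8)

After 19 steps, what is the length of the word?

t=0: "11001010"  (len 8)
t=1: "10010100"  (len 8)
t=2: "00101000100"  (len 11)
t=3: "0101000100"  (len 10)
t=4: "101000100"  (len 9)
t=5: "010001000"  (len 9)
t=6: "10001000"  (len 8)
t=7: "00010001010"  (len 11)
t=8: "0010001010"  (len 10)
t=9: "010001010"  (len 9)
t=10: "10001010"  (len 8)
t=11: "00010101010"  (len 11)
t=12: "0010101010"  (len 10)
t=13: "010101010"  (len 9)
t=14: "10101010"  (len 8)
t=15: "01010101010"  (len 11)
t=16: "1010101010"  (len 10)
t=17: "0101010100"  (len 10)
t=18: "101010100"  (len 9)
t=19: "010101001010"  (len 12)

12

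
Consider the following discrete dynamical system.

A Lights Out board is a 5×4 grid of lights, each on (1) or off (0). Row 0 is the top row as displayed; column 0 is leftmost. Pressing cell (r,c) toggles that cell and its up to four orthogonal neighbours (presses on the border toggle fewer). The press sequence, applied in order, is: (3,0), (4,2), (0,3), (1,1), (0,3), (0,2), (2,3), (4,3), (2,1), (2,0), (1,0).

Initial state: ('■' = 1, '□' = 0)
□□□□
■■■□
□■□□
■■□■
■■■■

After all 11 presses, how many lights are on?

12

0) □□□□
■■■□
□■□□
■■□■
■■■■
1) □□□□
■■■□
■■□□
□□□■
□■■■
2) □□□□
■■■□
■■□□
□□■■
□□□□
3) □□■■
■■■■
■■□□
□□■■
□□□□
4) □■■■
□□□■
■□□□
□□■■
□□□□
5) □■□□
□□□□
■□□□
□□■■
□□□□
6) □□■■
□□■□
■□□□
□□■■
□□□□
7) □□■■
□□■■
■□■■
□□■□
□□□□
8) □□■■
□□■■
■□■■
□□■■
□□■■
9) □□■■
□■■■
□■□■
□■■■
□□■■
10) □□■■
■■■■
■□□■
■■■■
□□■■
11) ■□■■
□□■■
□□□■
■■■■
□□■■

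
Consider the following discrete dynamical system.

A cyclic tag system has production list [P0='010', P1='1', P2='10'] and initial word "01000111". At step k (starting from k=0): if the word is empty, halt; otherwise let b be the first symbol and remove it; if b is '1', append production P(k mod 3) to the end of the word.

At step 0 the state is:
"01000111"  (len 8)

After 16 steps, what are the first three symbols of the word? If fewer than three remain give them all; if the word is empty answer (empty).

step 0: "01000111"  (len 8)
step 1: "1000111"  (len 7)
step 2: "0001111"  (len 7)
step 3: "001111"  (len 6)
step 4: "01111"  (len 5)
step 5: "1111"  (len 4)
step 6: "11110"  (len 5)
step 7: "1110010"  (len 7)
step 8: "1100101"  (len 7)
step 9: "10010110"  (len 8)
step 10: "0010110010"  (len 10)
step 11: "010110010"  (len 9)
step 12: "10110010"  (len 8)
step 13: "0110010010"  (len 10)
step 14: "110010010"  (len 9)
step 15: "1001001010"  (len 10)
step 16: "001001010010"  (len 12)

001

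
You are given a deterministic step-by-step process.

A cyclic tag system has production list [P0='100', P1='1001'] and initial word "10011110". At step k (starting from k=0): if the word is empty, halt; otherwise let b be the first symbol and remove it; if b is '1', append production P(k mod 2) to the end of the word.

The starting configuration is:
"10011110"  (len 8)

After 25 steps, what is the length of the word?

0) "10011110"  (len 8)
1) "0011110100"  (len 10)
2) "011110100"  (len 9)
3) "11110100"  (len 8)
4) "11101001001"  (len 11)
5) "1101001001100"  (len 13)
6) "1010010011001001"  (len 16)
7) "010010011001001100"  (len 18)
8) "10010011001001100"  (len 17)
9) "0010011001001100100"  (len 19)
10) "010011001001100100"  (len 18)
11) "10011001001100100"  (len 17)
12) "00110010011001001001"  (len 20)
13) "0110010011001001001"  (len 19)
14) "110010011001001001"  (len 18)
15) "10010011001001001100"  (len 20)
16) "00100110010010011001001"  (len 23)
17) "0100110010010011001001"  (len 22)
18) "100110010010011001001"  (len 21)
19) "00110010010011001001100"  (len 23)
20) "0110010010011001001100"  (len 22)
21) "110010010011001001100"  (len 21)
22) "100100100110010011001001"  (len 24)
23) "00100100110010011001001100"  (len 26)
24) "0100100110010011001001100"  (len 25)
25) "100100110010011001001100"  (len 24)

24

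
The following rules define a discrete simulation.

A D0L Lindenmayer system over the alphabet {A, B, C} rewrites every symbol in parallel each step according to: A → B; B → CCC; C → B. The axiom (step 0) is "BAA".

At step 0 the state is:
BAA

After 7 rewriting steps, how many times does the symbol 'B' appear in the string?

54

[0] BAA
[1] CCCBB
[2] BBBCCCCCC
[3] CCCCCCCCCBBBBBB
[4] BBBBBBBBBCCCCCCCCCCCCCCCCCC
[5] CCCCCCCCCCCCCCCCCCCCCCCCCCCBBBBBBBBBBBBBBBBBB
[6] BBBBBBBBBBBBBBBBBBBBBBBBBBBCCCCCCCCCCCCCCCCCCCCCCCCCCCCCCCCCCCCCCCCCCCCCCCCCCCCCC
[7] CCCCCCCCCCCCCCCCCCCCCCCCCCCCCCCCCCCCCCCCCCCCCCCCCCCCCCCCCC…CCCCBBBBBBBBBBBBBBBBBBBBBBBBBBBBBBBBBBBBBBBBBBBBBBBBBBBBBB  (len 135)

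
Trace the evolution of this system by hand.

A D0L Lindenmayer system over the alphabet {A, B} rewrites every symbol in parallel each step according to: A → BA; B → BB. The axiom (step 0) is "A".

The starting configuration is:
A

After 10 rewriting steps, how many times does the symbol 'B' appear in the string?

gen 0: A
gen 1: BA
gen 2: BBBA
gen 3: BBBBBBBA
gen 4: BBBBBBBBBBBBBBBA
gen 5: BBBBBBBBBBBBBBBBBBBBBBBBBBBBBBBA
gen 6: BBBBBBBBBBBBBBBBBBBBBBBBBBBBBBBBBBBBBBBBBBBBBBBBBBBBBBBBBBBBBBBA
gen 7: BBBBBBBBBBBBBBBBBBBBBBBBBBBBBBBBBBBBBBBBBBBBBBBBBBBBBBBBBB…BBBBBBBBBBBBBBBBBBBBBBBBBBBBBBBBBBBBBBBBBBBBBBBBBBBBBBBBBA  (len 128)
gen 8: BBBBBBBBBBBBBBBBBBBBBBBBBBBBBBBBBBBBBBBBBBBBBBBBBBBBBBBBBB…BBBBBBBBBBBBBBBBBBBBBBBBBBBBBBBBBBBBBBBBBBBBBBBBBBBBBBBBBA  (len 256)
gen 9: BBBBBBBBBBBBBBBBBBBBBBBBBBBBBBBBBBBBBBBBBBBBBBBBBBBBBBBBBB…BBBBBBBBBBBBBBBBBBBBBBBBBBBBBBBBBBBBBBBBBBBBBBBBBBBBBBBBBA  (len 512)
gen 10: BBBBBBBBBBBBBBBBBBBBBBBBBBBBBBBBBBBBBBBBBBBBBBBBBBBBBBBBBB…BBBBBBBBBBBBBBBBBBBBBBBBBBBBBBBBBBBBBBBBBBBBBBBBBBBBBBBBBA  (len 1024)

1023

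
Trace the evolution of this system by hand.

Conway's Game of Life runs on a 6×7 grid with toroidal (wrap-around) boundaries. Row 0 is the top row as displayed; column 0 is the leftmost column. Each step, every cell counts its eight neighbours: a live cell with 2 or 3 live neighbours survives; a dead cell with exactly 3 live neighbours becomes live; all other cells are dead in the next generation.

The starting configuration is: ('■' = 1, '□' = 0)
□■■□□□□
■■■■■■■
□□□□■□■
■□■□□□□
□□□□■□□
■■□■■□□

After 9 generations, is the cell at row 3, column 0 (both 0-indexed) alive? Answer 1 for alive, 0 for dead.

1

0) □■■□□□□
■■■■■■■
□□□□■□■
■□■□□□□
□□□□■□□
■■□■■□□
1) □□□□□□□
□□□□■□■
□□□□■□□
□□□■□■□
■□■□■□□
■■□■■□□
2) ■□□■■■□
□□□□□■□
□□□■■□□
□□□■□■□
■□■□□■■
■■■■■□□
3) ■□□□□■□
□□□□□■■
□□□■□■□
□□■■□■□
■□□□□■□
□□□□□□□
4) □□□□□■□
□□□□□■□
□□■■□■□
□□■■□■□
□□□□■□■
□□□□□□□
5) □□□□□□□
□□□□□■■
□□■■□■■
□□■□□■■
□□□■■■□
□□□□□■□
6) □□□□□■■
□□□□■■■
■□■■□□□
□□■□□□□
□□□■□□□
□□□□□■□
7) □□□□□□□
■□□■■□□
□■■■■■■
□■■□□□□
□□□□□□□
□□□□■■■
8) □□□■□□■
■■□□□□■
□□□□□■■
■■□□■■□
□□□□□■□
□□□□□■□
9) □□□□□■■
□□□□□□□
□□□□■□□
■□□□■□□
□□□□□■□
□□□□■■■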